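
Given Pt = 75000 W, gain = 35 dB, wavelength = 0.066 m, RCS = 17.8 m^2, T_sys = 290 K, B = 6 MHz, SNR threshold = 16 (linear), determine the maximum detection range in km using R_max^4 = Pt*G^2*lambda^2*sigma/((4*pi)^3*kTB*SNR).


G_lin = 10^(35/10) = 3162.27766
R^4 = 75000 * 3162.27766^2 * 0.066^2 * 17.8 / ((4*pi)^3 * 1.38e-23 * 290 * 6000000.0 * 16)
R^4 = 7.62766e19 m^4
R_max = (7.62766e19)^(1/4) = 93454.0 m = 93.5 km

93.5 km


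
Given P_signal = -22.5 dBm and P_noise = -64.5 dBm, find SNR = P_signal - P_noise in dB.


SNR = -22.5 - (-64.5) = 42.0 dB

42.0 dB


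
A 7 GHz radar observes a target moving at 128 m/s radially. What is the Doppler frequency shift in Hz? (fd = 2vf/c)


fd = 2 * 128 * 7000000000.0 / 3e8 = 5973.3 Hz

5973.3 Hz


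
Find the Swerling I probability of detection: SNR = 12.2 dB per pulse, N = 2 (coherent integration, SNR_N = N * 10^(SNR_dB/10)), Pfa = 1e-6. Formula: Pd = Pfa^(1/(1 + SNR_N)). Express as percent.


SNR_lin = 10^(12.2/10) = 16.59587
SNR_N = 2 * 16.59587 = 33.19174
1/(1 + SNR_N) = 1/34.19174 = 0.0292468
Pd = (1e-6)^0.0292468 = 0.6676
Pd = 66.8%

66.8%


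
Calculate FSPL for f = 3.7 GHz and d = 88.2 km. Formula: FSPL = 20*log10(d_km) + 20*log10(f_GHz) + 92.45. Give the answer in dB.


20*log10(88.2) = 38.91
20*log10(3.7) = 11.36
FSPL = 142.7 dB

142.7 dB


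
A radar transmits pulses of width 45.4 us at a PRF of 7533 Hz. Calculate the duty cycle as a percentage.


DC = 45.4e-6 * 7533 * 100 = 34.2%

34.2%


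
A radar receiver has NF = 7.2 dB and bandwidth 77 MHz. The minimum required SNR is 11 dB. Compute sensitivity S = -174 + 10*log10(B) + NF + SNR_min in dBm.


10*log10(77000000.0) = 78.86
S = -174 + 78.86 + 7.2 + 11 = -76.9 dBm

-76.9 dBm


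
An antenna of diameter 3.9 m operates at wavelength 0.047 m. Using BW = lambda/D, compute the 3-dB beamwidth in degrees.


BW_rad = 0.047 / 3.9 = 0.012051
BW_deg = 0.69 degrees

0.69 degrees


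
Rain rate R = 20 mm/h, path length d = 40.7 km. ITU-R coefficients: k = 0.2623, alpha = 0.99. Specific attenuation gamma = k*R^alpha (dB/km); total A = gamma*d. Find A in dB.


gamma = 0.2623 * 20^0.99 = 5.091175 dB/km
A = 5.091175 * 40.7 = 207.21 dB

207.21 dB


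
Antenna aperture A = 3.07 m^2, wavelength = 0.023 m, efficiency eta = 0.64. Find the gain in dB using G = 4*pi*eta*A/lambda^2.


G_linear = 4*pi*0.64*3.07/0.023^2 = 46673.73
G_dB = 10*log10(46673.73) = 46.7 dB

46.7 dB


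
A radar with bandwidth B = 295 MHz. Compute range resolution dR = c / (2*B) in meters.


dR = 3e8 / (2 * 295000000.0) = 0.51 m

0.51 m


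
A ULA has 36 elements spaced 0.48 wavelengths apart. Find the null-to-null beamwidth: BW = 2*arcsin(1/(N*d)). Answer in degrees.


1/(N*d) = 1/(36*0.48) = 0.05787
BW = 2*arcsin(0.05787) = 6.6 degrees

6.6 degrees


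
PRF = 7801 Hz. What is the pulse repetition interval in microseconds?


PRI = 1/7801 = 0.0001281887 s = 128.2 us

128.2 us


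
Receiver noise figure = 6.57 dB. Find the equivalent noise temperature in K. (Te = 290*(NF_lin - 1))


NF_lin = 10^(6.57/10) = 4.539416
Te = 290 * (4.539416 - 1) = 1026.4 K

1026.4 K


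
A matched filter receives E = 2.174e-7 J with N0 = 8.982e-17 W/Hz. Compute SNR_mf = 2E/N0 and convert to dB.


SNR_lin = 2 * 2.174e-7 / 8.982e-17 = 4.841e9
SNR_dB = 10*log10(4.841e9) = 96.8 dB

96.8 dB


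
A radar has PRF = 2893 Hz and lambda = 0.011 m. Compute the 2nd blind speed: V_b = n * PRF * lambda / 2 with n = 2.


V_blind = 2 * 2893 * 0.011 / 2 = 31.8 m/s

31.8 m/s


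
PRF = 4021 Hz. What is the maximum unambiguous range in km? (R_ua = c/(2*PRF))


R_ua = 3e8 / (2 * 4021) = 37304.2 m = 37.3 km

37.3 km


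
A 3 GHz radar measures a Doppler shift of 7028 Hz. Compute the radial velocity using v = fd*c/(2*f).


v = 7028 * 3e8 / (2 * 3000000000.0) = 351.4 m/s

351.4 m/s


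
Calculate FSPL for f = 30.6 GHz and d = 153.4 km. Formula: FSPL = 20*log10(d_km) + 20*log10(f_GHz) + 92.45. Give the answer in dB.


20*log10(153.4) = 43.72
20*log10(30.6) = 29.71
FSPL = 165.9 dB

165.9 dB


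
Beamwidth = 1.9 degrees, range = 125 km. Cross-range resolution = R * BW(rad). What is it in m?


BW_rad = 0.033161256
CR = 125000 * 0.033161256 = 4145.2 m

4145.2 m


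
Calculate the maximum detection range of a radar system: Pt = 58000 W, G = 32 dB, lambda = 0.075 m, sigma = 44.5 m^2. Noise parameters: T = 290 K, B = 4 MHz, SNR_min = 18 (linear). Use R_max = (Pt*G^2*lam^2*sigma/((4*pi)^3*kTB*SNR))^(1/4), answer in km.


G_lin = 10^(32/10) = 1584.893192
R^4 = 58000 * 1584.893192^2 * 0.075^2 * 44.5 / ((4*pi)^3 * 1.38e-23 * 290 * 4000000.0 * 18)
R^4 = 6.37781e19 m^4
R_max = (6.37781e19)^(1/4) = 89365.1 m = 89.4 km

89.4 km


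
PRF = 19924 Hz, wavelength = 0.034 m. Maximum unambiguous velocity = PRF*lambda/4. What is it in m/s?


V_ua = 19924 * 0.034 / 4 = 169.4 m/s

169.4 m/s


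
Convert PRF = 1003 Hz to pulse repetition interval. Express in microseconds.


PRI = 1/1003 = 0.000997009 s = 997.0 us

997.0 us


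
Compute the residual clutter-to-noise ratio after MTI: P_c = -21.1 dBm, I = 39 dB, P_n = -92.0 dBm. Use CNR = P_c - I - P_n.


CNR = -21.1 - 39 - (-92.0) = 31.9 dB

31.9 dB


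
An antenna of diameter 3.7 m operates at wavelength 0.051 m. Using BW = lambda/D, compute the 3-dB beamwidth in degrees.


BW_rad = 0.051 / 3.7 = 0.013784
BW_deg = 0.79 degrees

0.79 degrees


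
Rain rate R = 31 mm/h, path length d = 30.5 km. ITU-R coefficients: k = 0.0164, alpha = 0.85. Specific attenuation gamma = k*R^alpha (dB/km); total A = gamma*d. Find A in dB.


gamma = 0.0164 * 31^0.85 = 0.30374 dB/km
A = 0.30374 * 30.5 = 9.26 dB

9.26 dB


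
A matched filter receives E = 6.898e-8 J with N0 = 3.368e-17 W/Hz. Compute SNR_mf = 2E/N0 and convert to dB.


SNR_lin = 2 * 6.898e-8 / 3.368e-17 = 4.096e9
SNR_dB = 10*log10(4.096e9) = 96.1 dB

96.1 dB


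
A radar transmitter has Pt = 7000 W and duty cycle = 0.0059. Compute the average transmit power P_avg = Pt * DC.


P_avg = 7000 * 0.0059 = 41.3 W

41.3 W


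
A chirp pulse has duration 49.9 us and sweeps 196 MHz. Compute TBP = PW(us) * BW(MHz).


TBP = 49.9 * 196 = 9780.4

9780.4


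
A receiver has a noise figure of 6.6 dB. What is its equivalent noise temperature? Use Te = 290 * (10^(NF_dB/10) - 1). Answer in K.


NF_lin = 10^(6.6/10) = 4.570882
Te = 290 * (4.570882 - 1) = 1035.6 K

1035.6 K


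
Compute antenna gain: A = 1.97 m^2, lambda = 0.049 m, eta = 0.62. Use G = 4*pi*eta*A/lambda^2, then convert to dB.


G_linear = 4*pi*0.62*1.97/0.049^2 = 6392.57
G_dB = 10*log10(6392.57) = 38.1 dB

38.1 dB


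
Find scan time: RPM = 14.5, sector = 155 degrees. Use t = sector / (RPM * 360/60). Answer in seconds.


t = 155 / (14.5 * 360) * 60 = 1.78 s

1.78 s


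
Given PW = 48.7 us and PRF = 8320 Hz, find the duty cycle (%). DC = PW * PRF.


DC = 48.7e-6 * 8320 * 100 = 40.52%

40.52%


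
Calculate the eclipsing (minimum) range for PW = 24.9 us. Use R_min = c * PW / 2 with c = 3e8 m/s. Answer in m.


R_min = 3e8 * 24.9e-6 / 2 = 3735.0 m

3735.0 m


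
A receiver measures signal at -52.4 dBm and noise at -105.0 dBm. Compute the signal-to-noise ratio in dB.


SNR = -52.4 - (-105.0) = 52.6 dB

52.6 dB


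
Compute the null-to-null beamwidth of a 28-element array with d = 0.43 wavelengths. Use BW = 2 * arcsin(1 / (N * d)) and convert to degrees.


1/(N*d) = 1/(28*0.43) = 0.083056
BW = 2*arcsin(0.083056) = 9.5 degrees

9.5 degrees


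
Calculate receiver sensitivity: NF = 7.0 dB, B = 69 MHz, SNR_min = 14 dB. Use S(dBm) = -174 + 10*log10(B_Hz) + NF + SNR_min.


10*log10(69000000.0) = 78.39
S = -174 + 78.39 + 7.0 + 14 = -74.6 dBm

-74.6 dBm


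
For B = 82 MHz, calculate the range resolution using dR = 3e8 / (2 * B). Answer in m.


dR = 3e8 / (2 * 82000000.0) = 1.83 m

1.83 m


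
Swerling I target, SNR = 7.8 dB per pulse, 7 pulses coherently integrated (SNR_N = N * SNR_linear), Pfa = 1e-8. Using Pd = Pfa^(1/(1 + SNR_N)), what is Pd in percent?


SNR_lin = 10^(7.8/10) = 6.0256
SNR_N = 7 * 6.0256 = 42.1792
1/(1 + SNR_N) = 1/43.1792 = 0.0231593
Pd = (1e-8)^0.0231593 = 0.65272
Pd = 65.3%

65.3%


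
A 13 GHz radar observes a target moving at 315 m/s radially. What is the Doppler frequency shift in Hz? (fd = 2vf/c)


fd = 2 * 315 * 13000000000.0 / 3e8 = 27300.0 Hz

27300.0 Hz


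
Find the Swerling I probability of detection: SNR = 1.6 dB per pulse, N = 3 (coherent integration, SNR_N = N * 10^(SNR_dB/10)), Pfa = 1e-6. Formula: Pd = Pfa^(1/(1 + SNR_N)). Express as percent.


SNR_lin = 10^(1.6/10) = 1.44544
SNR_N = 3 * 1.44544 = 4.33632
1/(1 + SNR_N) = 1/5.33632 = 0.1873951
Pd = (1e-6)^0.1873951 = 0.0751
Pd = 7.5%

7.5%


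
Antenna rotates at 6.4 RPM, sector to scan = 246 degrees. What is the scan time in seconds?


t = 246 / (6.4 * 360) * 60 = 6.41 s

6.41 s


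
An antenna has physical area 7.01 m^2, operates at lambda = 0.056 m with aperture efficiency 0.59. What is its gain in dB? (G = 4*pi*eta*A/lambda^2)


G_linear = 4*pi*0.59*7.01/0.056^2 = 16573.1
G_dB = 10*log10(16573.1) = 42.2 dB

42.2 dB


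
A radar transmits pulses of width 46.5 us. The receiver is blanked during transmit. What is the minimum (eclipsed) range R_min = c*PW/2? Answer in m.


R_min = 3e8 * 46.5e-6 / 2 = 6975.0 m

6975.0 m


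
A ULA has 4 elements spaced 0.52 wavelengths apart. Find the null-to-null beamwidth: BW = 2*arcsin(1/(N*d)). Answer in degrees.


1/(N*d) = 1/(4*0.52) = 0.480769
BW = 2*arcsin(0.480769) = 57.5 degrees

57.5 degrees


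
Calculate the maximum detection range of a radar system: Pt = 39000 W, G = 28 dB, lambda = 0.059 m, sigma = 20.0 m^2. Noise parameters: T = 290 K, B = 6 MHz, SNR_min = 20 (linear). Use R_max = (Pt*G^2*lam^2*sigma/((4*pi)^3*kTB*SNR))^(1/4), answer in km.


G_lin = 10^(28/10) = 630.957344
R^4 = 39000 * 630.957344^2 * 0.059^2 * 20.0 / ((4*pi)^3 * 1.38e-23 * 290 * 6000000.0 * 20)
R^4 = 1.13426e18 m^4
R_max = (1.13426e18)^(1/4) = 32634.6 m = 32.6 km

32.6 km


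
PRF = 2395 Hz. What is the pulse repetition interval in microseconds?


PRI = 1/2395 = 0.0004175365 s = 417.5 us

417.5 us


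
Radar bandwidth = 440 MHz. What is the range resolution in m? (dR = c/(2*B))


dR = 3e8 / (2 * 440000000.0) = 0.34 m

0.34 m


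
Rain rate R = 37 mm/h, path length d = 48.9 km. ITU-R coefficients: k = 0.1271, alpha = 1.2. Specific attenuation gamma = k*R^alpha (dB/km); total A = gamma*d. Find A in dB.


gamma = 0.1271 * 37^1.2 = 9.682503 dB/km
A = 9.682503 * 48.9 = 473.47 dB

473.47 dB


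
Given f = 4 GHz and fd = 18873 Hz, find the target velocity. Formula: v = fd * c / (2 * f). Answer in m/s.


v = 18873 * 3e8 / (2 * 4000000000.0) = 707.7 m/s

707.7 m/s


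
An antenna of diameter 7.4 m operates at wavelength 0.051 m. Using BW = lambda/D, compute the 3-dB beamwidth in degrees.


BW_rad = 0.051 / 7.4 = 0.006892
BW_deg = 0.39 degrees

0.39 degrees


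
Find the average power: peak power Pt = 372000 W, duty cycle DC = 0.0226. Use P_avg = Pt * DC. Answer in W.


P_avg = 372000 * 0.0226 = 8407.2 W

8407.2 W


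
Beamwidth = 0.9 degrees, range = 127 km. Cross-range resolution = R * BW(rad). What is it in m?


BW_rad = 0.015707963
CR = 127000 * 0.015707963 = 1994.9 m

1994.9 m


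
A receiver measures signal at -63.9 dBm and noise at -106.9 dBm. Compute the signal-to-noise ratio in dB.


SNR = -63.9 - (-106.9) = 43.0 dB

43.0 dB


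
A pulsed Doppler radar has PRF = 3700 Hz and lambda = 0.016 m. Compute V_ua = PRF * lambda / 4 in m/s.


V_ua = 3700 * 0.016 / 4 = 14.8 m/s

14.8 m/s


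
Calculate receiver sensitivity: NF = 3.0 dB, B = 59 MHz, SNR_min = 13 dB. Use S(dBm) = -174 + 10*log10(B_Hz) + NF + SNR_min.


10*log10(59000000.0) = 77.71
S = -174 + 77.71 + 3.0 + 13 = -80.3 dBm

-80.3 dBm


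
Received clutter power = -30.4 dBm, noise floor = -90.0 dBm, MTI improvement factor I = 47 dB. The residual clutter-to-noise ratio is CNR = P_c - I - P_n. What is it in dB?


CNR = -30.4 - 47 - (-90.0) = 12.6 dB

12.6 dB


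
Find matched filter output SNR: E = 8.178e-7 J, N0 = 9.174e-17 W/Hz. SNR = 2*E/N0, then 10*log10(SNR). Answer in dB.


SNR_lin = 2 * 8.178e-7 / 9.174e-17 = 1.783e10
SNR_dB = 10*log10(1.783e10) = 102.5 dB

102.5 dB


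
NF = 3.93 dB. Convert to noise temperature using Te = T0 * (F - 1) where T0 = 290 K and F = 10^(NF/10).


NF_lin = 10^(3.93/10) = 2.471724
Te = 290 * (2.471724 - 1) = 426.8 K

426.8 K


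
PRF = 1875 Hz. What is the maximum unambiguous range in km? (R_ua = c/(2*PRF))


R_ua = 3e8 / (2 * 1875) = 80000.0 m = 80.0 km

80.0 km


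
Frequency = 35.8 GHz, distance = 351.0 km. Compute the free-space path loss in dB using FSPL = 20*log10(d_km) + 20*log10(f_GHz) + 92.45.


20*log10(351.0) = 50.91
20*log10(35.8) = 31.08
FSPL = 174.4 dB

174.4 dB


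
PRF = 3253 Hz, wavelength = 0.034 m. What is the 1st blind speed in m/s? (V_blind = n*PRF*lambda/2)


V_blind = 1 * 3253 * 0.034 / 2 = 55.3 m/s

55.3 m/s


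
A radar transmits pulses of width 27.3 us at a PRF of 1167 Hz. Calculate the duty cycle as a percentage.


DC = 27.3e-6 * 1167 * 100 = 3.19%

3.19%


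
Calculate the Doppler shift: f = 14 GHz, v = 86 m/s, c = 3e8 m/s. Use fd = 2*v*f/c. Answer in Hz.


fd = 2 * 86 * 14000000000.0 / 3e8 = 8026.7 Hz

8026.7 Hz


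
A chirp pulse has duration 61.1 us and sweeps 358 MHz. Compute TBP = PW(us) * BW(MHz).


TBP = 61.1 * 358 = 21873.8

21873.8


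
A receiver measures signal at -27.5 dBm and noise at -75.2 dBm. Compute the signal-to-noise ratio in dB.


SNR = -27.5 - (-75.2) = 47.7 dB

47.7 dB


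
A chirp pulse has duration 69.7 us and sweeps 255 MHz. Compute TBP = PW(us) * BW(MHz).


TBP = 69.7 * 255 = 17773.5

17773.5


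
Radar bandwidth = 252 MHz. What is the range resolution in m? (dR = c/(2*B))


dR = 3e8 / (2 * 252000000.0) = 0.6 m

0.6 m


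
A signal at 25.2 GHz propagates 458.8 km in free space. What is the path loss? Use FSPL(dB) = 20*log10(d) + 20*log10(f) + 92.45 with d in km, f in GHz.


20*log10(458.8) = 53.23
20*log10(25.2) = 28.03
FSPL = 173.7 dB

173.7 dB


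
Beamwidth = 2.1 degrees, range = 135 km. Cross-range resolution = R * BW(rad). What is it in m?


BW_rad = 0.036651914
CR = 135000 * 0.036651914 = 4948.0 m

4948.0 m


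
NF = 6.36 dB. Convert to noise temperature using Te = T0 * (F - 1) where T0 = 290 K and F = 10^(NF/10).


NF_lin = 10^(6.36/10) = 4.325138
Te = 290 * (4.325138 - 1) = 964.3 K

964.3 K


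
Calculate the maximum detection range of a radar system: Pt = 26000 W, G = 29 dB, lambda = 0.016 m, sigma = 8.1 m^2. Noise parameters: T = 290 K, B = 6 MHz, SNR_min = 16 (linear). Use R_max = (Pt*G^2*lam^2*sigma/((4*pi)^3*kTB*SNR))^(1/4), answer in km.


G_lin = 10^(29/10) = 794.328235
R^4 = 26000 * 794.328235^2 * 0.016^2 * 8.1 / ((4*pi)^3 * 1.38e-23 * 290 * 6000000.0 * 16)
R^4 = 4.46191e16 m^4
R_max = (4.46191e16)^(1/4) = 14533.8 m = 14.5 km

14.5 km


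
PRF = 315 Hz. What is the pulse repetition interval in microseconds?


PRI = 1/315 = 0.0031746032 s = 3174.6 us

3174.6 us


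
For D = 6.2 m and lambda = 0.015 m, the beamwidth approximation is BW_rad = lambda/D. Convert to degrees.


BW_rad = 0.015 / 6.2 = 0.002419
BW_deg = 0.14 degrees

0.14 degrees


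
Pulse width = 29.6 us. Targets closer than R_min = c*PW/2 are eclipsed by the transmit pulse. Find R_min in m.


R_min = 3e8 * 29.6e-6 / 2 = 4440.0 m

4440.0 m


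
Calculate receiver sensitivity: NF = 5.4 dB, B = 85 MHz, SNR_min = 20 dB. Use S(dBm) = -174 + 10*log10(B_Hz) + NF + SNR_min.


10*log10(85000000.0) = 79.29
S = -174 + 79.29 + 5.4 + 20 = -69.3 dBm

-69.3 dBm


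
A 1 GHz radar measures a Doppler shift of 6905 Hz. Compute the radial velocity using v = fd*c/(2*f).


v = 6905 * 3e8 / (2 * 1000000000.0) = 1035.8 m/s

1035.8 m/s


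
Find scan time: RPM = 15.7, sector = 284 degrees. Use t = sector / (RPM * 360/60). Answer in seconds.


t = 284 / (15.7 * 360) * 60 = 3.01 s

3.01 s


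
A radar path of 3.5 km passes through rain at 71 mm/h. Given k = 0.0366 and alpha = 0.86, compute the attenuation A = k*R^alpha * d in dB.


gamma = 0.0366 * 71^0.86 = 1.430748 dB/km
A = 1.430748 * 3.5 = 5.01 dB

5.01 dB


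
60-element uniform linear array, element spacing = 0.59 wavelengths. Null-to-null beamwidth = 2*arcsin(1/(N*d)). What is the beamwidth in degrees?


1/(N*d) = 1/(60*0.59) = 0.028249
BW = 2*arcsin(0.028249) = 3.2 degrees

3.2 degrees


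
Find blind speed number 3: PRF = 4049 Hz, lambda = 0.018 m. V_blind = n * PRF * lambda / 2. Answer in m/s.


V_blind = 3 * 4049 * 0.018 / 2 = 109.3 m/s

109.3 m/s


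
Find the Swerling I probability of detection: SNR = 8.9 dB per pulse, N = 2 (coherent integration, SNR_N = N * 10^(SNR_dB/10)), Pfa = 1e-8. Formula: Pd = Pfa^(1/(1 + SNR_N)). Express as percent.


SNR_lin = 10^(8.9/10) = 7.76247
SNR_N = 2 * 7.76247 = 15.52494
1/(1 + SNR_N) = 1/16.52494 = 0.0605146
Pd = (1e-8)^0.0605146 = 0.32801
Pd = 32.8%

32.8%


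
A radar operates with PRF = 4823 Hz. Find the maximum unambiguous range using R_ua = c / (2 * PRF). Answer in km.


R_ua = 3e8 / (2 * 4823) = 31101.0 m = 31.1 km

31.1 km


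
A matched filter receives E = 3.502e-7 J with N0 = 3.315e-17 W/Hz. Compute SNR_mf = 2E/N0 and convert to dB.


SNR_lin = 2 * 3.502e-7 / 3.315e-17 = 2.113e10
SNR_dB = 10*log10(2.113e10) = 103.2 dB

103.2 dB


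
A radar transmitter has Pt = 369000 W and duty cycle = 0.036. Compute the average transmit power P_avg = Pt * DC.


P_avg = 369000 * 0.036 = 13284.0 W

13284.0 W


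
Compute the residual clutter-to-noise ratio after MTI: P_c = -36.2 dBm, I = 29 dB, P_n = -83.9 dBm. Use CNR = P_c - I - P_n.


CNR = -36.2 - 29 - (-83.9) = 18.7 dB

18.7 dB


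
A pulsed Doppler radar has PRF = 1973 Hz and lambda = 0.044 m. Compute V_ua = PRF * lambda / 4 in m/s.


V_ua = 1973 * 0.044 / 4 = 21.7 m/s

21.7 m/s


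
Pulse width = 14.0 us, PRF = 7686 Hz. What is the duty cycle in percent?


DC = 14.0e-6 * 7686 * 100 = 10.76%

10.76%


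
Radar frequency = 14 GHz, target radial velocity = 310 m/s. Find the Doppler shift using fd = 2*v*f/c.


fd = 2 * 310 * 14000000000.0 / 3e8 = 28933.3 Hz

28933.3 Hz


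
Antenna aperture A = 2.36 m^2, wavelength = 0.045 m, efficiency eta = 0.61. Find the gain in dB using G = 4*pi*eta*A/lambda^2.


G_linear = 4*pi*0.61*2.36/0.045^2 = 8933.6
G_dB = 10*log10(8933.6) = 39.5 dB

39.5 dB


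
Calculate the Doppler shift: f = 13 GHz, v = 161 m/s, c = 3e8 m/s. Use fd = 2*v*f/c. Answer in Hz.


fd = 2 * 161 * 13000000000.0 / 3e8 = 13953.3 Hz

13953.3 Hz


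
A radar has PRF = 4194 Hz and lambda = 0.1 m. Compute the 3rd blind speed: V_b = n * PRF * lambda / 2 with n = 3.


V_blind = 3 * 4194 * 0.1 / 2 = 629.1 m/s

629.1 m/s


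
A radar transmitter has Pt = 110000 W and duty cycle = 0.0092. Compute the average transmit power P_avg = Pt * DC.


P_avg = 110000 * 0.0092 = 1012.0 W

1012.0 W


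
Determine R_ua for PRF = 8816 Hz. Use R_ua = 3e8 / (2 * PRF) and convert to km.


R_ua = 3e8 / (2 * 8816) = 17014.5 m = 17.0 km

17.0 km


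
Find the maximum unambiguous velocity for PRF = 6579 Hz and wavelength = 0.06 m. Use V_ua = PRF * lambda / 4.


V_ua = 6579 * 0.06 / 4 = 98.7 m/s

98.7 m/s


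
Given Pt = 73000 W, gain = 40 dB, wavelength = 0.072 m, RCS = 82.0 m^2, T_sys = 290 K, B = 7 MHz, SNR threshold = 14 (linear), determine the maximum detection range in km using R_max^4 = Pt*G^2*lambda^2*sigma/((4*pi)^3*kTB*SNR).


G_lin = 10^(40/10) = 10000.0
R^4 = 73000 * 10000.0^2 * 0.072^2 * 82.0 / ((4*pi)^3 * 1.38e-23 * 290 * 7000000.0 * 14)
R^4 = 3.98721e21 m^4
R_max = (3.98721e21)^(1/4) = 251285.4 m = 251.3 km

251.3 km


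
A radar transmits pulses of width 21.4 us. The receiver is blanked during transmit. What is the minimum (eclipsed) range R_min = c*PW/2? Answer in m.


R_min = 3e8 * 21.4e-6 / 2 = 3210.0 m

3210.0 m


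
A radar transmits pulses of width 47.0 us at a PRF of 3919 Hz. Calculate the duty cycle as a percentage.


DC = 47.0e-6 * 3919 * 100 = 18.42%

18.42%


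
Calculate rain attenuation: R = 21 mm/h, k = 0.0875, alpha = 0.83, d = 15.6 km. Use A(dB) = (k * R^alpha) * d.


gamma = 0.0875 * 21^0.83 = 1.095091 dB/km
A = 1.095091 * 15.6 = 17.08 dB

17.08 dB


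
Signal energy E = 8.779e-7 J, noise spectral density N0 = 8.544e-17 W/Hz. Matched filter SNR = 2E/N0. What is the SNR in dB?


SNR_lin = 2 * 8.779e-7 / 8.544e-17 = 2.055e10
SNR_dB = 10*log10(2.055e10) = 103.1 dB

103.1 dB


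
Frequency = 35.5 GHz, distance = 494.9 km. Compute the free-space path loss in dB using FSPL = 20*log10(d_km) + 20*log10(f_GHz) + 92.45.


20*log10(494.9) = 53.89
20*log10(35.5) = 31.0
FSPL = 177.3 dB

177.3 dB


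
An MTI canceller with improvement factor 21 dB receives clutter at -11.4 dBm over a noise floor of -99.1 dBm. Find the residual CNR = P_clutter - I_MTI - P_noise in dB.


CNR = -11.4 - 21 - (-99.1) = 66.7 dB

66.7 dB


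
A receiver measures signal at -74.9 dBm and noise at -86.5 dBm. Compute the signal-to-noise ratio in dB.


SNR = -74.9 - (-86.5) = 11.6 dB

11.6 dB


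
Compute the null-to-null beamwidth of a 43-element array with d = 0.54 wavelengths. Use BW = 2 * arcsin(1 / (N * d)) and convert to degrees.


1/(N*d) = 1/(43*0.54) = 0.043066
BW = 2*arcsin(0.043066) = 4.9 degrees

4.9 degrees


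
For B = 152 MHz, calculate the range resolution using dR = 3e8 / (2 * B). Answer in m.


dR = 3e8 / (2 * 152000000.0) = 0.99 m

0.99 m


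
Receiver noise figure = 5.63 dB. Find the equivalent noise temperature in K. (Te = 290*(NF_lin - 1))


NF_lin = 10^(5.63/10) = 3.655948
Te = 290 * (3.655948 - 1) = 770.2 K

770.2 K


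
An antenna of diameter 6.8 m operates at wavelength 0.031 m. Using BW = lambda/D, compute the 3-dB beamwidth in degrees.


BW_rad = 0.031 / 6.8 = 0.004559
BW_deg = 0.26 degrees

0.26 degrees


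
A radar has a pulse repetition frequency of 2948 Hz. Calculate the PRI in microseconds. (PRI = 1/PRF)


PRI = 1/2948 = 0.000339213 s = 339.2 us

339.2 us


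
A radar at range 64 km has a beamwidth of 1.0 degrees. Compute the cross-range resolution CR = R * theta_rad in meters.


BW_rad = 0.017453293
CR = 64000 * 0.017453293 = 1117.0 m

1117.0 m


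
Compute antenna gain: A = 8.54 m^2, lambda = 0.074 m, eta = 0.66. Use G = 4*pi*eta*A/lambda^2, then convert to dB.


G_linear = 4*pi*0.66*8.54/0.074^2 = 12934.46
G_dB = 10*log10(12934.46) = 41.1 dB

41.1 dB


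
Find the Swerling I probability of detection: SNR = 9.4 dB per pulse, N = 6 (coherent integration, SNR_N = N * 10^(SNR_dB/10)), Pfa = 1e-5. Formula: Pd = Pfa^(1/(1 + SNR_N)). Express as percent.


SNR_lin = 10^(9.4/10) = 8.70964
SNR_N = 6 * 8.70964 = 52.25784
1/(1 + SNR_N) = 1/53.25784 = 0.0187766
Pd = (1e-5)^0.0187766 = 0.8056
Pd = 80.6%

80.6%


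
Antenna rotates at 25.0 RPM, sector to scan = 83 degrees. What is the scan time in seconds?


t = 83 / (25.0 * 360) * 60 = 0.55 s

0.55 s


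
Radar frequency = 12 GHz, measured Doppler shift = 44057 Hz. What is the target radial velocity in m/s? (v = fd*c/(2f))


v = 44057 * 3e8 / (2 * 12000000000.0) = 550.7 m/s

550.7 m/s


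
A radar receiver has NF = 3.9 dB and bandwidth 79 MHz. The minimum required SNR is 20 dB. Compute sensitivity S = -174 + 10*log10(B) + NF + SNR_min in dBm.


10*log10(79000000.0) = 78.98
S = -174 + 78.98 + 3.9 + 20 = -71.1 dBm

-71.1 dBm


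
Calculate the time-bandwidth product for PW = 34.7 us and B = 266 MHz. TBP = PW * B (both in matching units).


TBP = 34.7 * 266 = 9230.2

9230.2


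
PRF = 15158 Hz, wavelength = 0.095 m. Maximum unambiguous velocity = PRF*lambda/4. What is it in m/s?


V_ua = 15158 * 0.095 / 4 = 360.0 m/s

360.0 m/s


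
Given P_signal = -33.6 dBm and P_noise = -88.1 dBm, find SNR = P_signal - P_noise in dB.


SNR = -33.6 - (-88.1) = 54.5 dB

54.5 dB


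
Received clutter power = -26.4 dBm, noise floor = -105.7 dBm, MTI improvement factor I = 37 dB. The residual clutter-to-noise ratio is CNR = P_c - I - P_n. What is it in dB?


CNR = -26.4 - 37 - (-105.7) = 42.3 dB

42.3 dB


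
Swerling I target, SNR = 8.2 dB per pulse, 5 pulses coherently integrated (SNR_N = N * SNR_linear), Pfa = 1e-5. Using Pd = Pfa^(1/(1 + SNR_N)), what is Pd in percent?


SNR_lin = 10^(8.2/10) = 6.60693
SNR_N = 5 * 6.60693 = 33.03465
1/(1 + SNR_N) = 1/34.03465 = 0.0293818
Pd = (1e-5)^0.0293818 = 0.713
Pd = 71.3%

71.3%


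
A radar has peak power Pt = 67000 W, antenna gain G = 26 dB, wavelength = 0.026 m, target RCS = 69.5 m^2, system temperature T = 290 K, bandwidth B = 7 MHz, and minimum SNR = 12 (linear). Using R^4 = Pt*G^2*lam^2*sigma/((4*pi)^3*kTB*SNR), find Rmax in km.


G_lin = 10^(26/10) = 398.107171
R^4 = 67000 * 398.107171^2 * 0.026^2 * 69.5 / ((4*pi)^3 * 1.38e-23 * 290 * 7000000.0 * 12)
R^4 = 7.4786e17 m^4
R_max = (7.4786e17)^(1/4) = 29407.3 m = 29.4 km

29.4 km


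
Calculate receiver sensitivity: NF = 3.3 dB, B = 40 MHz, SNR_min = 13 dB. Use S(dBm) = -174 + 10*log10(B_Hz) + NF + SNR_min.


10*log10(40000000.0) = 76.02
S = -174 + 76.02 + 3.3 + 13 = -81.7 dBm

-81.7 dBm


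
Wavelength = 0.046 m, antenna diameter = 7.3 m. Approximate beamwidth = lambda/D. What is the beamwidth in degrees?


BW_rad = 0.046 / 7.3 = 0.006301
BW_deg = 0.36 degrees

0.36 degrees


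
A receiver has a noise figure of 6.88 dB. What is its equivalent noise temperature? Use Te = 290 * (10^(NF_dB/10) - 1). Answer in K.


NF_lin = 10^(6.88/10) = 4.875285
Te = 290 * (4.875285 - 1) = 1123.8 K

1123.8 K


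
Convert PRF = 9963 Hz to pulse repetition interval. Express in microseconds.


PRI = 1/9963 = 0.0001003714 s = 100.4 us

100.4 us


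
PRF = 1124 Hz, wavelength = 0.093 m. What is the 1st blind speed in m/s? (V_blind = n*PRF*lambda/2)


V_blind = 1 * 1124 * 0.093 / 2 = 52.3 m/s

52.3 m/s


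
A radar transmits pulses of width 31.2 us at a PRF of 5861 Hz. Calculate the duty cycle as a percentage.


DC = 31.2e-6 * 5861 * 100 = 18.29%

18.29%


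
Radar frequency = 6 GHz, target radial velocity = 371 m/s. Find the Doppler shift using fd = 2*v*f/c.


fd = 2 * 371 * 6000000000.0 / 3e8 = 14840.0 Hz

14840.0 Hz


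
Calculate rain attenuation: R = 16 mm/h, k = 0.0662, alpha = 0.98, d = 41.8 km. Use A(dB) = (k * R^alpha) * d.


gamma = 0.0662 * 16^0.98 = 1.002064 dB/km
A = 1.002064 * 41.8 = 41.89 dB

41.89 dB


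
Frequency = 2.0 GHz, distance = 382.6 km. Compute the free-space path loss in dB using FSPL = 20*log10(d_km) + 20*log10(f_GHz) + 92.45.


20*log10(382.6) = 51.65
20*log10(2.0) = 6.02
FSPL = 150.1 dB

150.1 dB


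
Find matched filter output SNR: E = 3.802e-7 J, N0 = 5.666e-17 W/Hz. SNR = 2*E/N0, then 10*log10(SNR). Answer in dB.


SNR_lin = 2 * 3.802e-7 / 5.666e-17 = 1.342e10
SNR_dB = 10*log10(1.342e10) = 101.3 dB

101.3 dB


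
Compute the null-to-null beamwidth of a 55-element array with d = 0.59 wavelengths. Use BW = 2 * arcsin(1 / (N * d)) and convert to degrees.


1/(N*d) = 1/(55*0.59) = 0.030817
BW = 2*arcsin(0.030817) = 3.5 degrees

3.5 degrees


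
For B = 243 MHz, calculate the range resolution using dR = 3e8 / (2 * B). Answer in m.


dR = 3e8 / (2 * 243000000.0) = 0.62 m

0.62 m


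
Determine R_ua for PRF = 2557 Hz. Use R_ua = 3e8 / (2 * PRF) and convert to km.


R_ua = 3e8 / (2 * 2557) = 58662.5 m = 58.7 km

58.7 km


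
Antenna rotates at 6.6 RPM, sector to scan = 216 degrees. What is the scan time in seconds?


t = 216 / (6.6 * 360) * 60 = 5.45 s

5.45 s


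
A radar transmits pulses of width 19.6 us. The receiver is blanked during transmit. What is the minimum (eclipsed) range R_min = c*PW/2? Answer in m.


R_min = 3e8 * 19.6e-6 / 2 = 2940.0 m

2940.0 m


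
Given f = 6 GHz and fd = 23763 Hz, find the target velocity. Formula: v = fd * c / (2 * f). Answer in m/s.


v = 23763 * 3e8 / (2 * 6000000000.0) = 594.1 m/s

594.1 m/s


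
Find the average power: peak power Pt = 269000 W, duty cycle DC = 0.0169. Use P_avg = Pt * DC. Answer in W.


P_avg = 269000 * 0.0169 = 4546.1 W

4546.1 W


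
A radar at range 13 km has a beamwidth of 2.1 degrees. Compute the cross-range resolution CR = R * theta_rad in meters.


BW_rad = 0.036651914
CR = 13000 * 0.036651914 = 476.5 m

476.5 m


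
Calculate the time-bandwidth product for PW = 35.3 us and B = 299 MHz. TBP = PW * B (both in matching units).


TBP = 35.3 * 299 = 10554.7

10554.7


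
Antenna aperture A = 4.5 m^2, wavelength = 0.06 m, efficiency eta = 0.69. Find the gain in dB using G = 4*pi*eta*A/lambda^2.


G_linear = 4*pi*0.69*4.5/0.06^2 = 10838.49
G_dB = 10*log10(10838.49) = 40.3 dB

40.3 dB


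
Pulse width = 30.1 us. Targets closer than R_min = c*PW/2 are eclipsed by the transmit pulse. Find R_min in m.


R_min = 3e8 * 30.1e-6 / 2 = 4515.0 m

4515.0 m


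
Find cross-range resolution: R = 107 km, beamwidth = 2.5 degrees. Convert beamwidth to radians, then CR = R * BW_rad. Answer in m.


BW_rad = 0.043633231
CR = 107000 * 0.043633231 = 4668.8 m

4668.8 m


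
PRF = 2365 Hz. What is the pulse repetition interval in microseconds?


PRI = 1/2365 = 0.000422833 s = 422.8 us

422.8 us


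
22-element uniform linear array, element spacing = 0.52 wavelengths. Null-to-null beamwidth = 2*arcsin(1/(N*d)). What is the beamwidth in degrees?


1/(N*d) = 1/(22*0.52) = 0.087413
BW = 2*arcsin(0.087413) = 10.0 degrees

10.0 degrees


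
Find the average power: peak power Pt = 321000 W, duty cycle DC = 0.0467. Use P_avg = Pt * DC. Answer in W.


P_avg = 321000 * 0.0467 = 14990.7 W

14990.7 W


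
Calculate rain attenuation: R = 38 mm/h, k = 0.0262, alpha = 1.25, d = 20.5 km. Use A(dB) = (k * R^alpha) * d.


gamma = 0.0262 * 38^1.25 = 2.471899 dB/km
A = 2.471899 * 20.5 = 50.67 dB

50.67 dB


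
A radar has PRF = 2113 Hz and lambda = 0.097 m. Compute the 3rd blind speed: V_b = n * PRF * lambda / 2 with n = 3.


V_blind = 3 * 2113 * 0.097 / 2 = 307.4 m/s

307.4 m/s


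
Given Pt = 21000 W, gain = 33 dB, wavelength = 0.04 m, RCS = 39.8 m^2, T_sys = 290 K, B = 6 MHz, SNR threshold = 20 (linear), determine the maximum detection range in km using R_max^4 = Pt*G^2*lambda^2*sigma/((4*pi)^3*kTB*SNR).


G_lin = 10^(33/10) = 1995.262315
R^4 = 21000 * 1995.262315^2 * 0.04^2 * 39.8 / ((4*pi)^3 * 1.38e-23 * 290 * 6000000.0 * 20)
R^4 = 5.58643e18 m^4
R_max = (5.58643e18)^(1/4) = 48616.5 m = 48.6 km

48.6 km


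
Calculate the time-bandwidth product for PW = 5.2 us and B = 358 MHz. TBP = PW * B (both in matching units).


TBP = 5.2 * 358 = 1861.6

1861.6


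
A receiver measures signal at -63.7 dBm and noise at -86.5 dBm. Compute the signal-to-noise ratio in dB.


SNR = -63.7 - (-86.5) = 22.8 dB

22.8 dB


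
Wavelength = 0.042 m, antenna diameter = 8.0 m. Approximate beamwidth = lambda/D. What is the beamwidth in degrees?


BW_rad = 0.042 / 8.0 = 0.00525
BW_deg = 0.3 degrees

0.3 degrees


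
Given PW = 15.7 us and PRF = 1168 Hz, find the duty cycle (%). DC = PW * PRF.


DC = 15.7e-6 * 1168 * 100 = 1.83%

1.83%


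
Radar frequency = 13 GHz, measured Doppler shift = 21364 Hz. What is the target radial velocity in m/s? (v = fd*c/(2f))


v = 21364 * 3e8 / (2 * 13000000000.0) = 246.5 m/s

246.5 m/s


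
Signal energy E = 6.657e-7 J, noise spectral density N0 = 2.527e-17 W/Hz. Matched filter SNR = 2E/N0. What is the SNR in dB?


SNR_lin = 2 * 6.657e-7 / 2.527e-17 = 5.269e10
SNR_dB = 10*log10(5.269e10) = 107.2 dB

107.2 dB


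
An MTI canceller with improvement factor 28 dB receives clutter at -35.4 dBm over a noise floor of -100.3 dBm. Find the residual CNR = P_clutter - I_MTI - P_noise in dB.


CNR = -35.4 - 28 - (-100.3) = 36.9 dB

36.9 dB


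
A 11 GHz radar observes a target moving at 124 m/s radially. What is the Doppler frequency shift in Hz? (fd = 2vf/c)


fd = 2 * 124 * 11000000000.0 / 3e8 = 9093.3 Hz

9093.3 Hz


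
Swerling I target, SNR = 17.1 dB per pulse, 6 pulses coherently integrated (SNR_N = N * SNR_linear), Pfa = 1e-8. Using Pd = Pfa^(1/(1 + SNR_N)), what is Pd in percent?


SNR_lin = 10^(17.1/10) = 51.28614
SNR_N = 6 * 51.28614 = 307.71684
1/(1 + SNR_N) = 1/308.71684 = 0.0032392
Pd = (1e-8)^0.0032392 = 0.94208
Pd = 94.2%

94.2%


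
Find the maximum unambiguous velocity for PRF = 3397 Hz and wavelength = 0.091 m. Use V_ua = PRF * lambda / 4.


V_ua = 3397 * 0.091 / 4 = 77.3 m/s

77.3 m/s


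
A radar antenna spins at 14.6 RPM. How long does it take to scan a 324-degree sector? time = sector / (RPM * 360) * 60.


t = 324 / (14.6 * 360) * 60 = 3.7 s

3.7 s


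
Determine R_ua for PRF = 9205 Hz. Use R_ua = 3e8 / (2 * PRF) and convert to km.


R_ua = 3e8 / (2 * 9205) = 16295.5 m = 16.3 km

16.3 km


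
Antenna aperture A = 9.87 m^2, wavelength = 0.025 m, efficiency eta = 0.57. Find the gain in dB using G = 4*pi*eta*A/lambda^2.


G_linear = 4*pi*0.57*9.87/0.025^2 = 113115.43
G_dB = 10*log10(113115.43) = 50.5 dB

50.5 dB


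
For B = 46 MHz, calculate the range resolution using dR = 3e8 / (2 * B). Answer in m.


dR = 3e8 / (2 * 46000000.0) = 3.26 m

3.26 m


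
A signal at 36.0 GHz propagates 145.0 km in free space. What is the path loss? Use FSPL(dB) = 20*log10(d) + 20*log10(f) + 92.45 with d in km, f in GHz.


20*log10(145.0) = 43.23
20*log10(36.0) = 31.13
FSPL = 166.8 dB

166.8 dB


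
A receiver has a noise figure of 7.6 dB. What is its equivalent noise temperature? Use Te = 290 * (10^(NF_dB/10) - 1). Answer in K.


NF_lin = 10^(7.6/10) = 5.754399
Te = 290 * (5.754399 - 1) = 1378.8 K

1378.8 K


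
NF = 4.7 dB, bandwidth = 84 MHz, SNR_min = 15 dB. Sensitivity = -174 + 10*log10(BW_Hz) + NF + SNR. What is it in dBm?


10*log10(84000000.0) = 79.24
S = -174 + 79.24 + 4.7 + 15 = -75.1 dBm

-75.1 dBm


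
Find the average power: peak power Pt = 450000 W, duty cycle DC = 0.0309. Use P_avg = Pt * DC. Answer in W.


P_avg = 450000 * 0.0309 = 13905.0 W

13905.0 W


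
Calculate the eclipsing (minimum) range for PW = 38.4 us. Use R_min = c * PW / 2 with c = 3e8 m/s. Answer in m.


R_min = 3e8 * 38.4e-6 / 2 = 5760.0 m

5760.0 m


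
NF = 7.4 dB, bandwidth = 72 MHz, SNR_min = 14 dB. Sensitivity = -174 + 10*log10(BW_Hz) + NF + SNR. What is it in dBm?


10*log10(72000000.0) = 78.57
S = -174 + 78.57 + 7.4 + 14 = -74.0 dBm

-74.0 dBm


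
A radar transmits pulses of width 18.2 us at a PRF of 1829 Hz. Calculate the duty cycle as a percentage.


DC = 18.2e-6 * 1829 * 100 = 3.33%

3.33%


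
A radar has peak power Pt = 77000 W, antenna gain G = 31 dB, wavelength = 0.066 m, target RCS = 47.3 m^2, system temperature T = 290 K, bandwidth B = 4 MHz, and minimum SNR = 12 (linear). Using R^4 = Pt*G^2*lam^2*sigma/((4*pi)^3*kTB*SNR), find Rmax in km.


G_lin = 10^(31/10) = 1258.925412
R^4 = 77000 * 1258.925412^2 * 0.066^2 * 47.3 / ((4*pi)^3 * 1.38e-23 * 290 * 4000000.0 * 12)
R^4 = 6.59617e19 m^4
R_max = (6.59617e19)^(1/4) = 90120.4 m = 90.1 km

90.1 km


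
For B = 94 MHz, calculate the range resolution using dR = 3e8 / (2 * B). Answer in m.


dR = 3e8 / (2 * 94000000.0) = 1.6 m

1.6 m


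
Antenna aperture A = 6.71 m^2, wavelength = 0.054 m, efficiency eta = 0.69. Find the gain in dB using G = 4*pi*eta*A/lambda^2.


G_linear = 4*pi*0.69*6.71/0.054^2 = 19952.35
G_dB = 10*log10(19952.35) = 43.0 dB

43.0 dB


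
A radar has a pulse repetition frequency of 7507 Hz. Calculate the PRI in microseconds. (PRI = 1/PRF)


PRI = 1/7507 = 0.000133209 s = 133.2 us

133.2 us


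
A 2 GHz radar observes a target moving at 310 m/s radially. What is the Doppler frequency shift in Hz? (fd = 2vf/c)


fd = 2 * 310 * 2000000000.0 / 3e8 = 4133.3 Hz

4133.3 Hz


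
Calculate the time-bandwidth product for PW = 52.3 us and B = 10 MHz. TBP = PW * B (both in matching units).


TBP = 52.3 * 10 = 523.0

523.0


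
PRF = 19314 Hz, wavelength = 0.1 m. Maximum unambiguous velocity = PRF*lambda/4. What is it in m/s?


V_ua = 19314 * 0.1 / 4 = 482.9 m/s

482.9 m/s


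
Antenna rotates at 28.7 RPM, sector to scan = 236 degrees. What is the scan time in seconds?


t = 236 / (28.7 * 360) * 60 = 1.37 s

1.37 s


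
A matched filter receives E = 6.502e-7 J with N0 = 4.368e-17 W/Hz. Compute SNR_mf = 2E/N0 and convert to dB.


SNR_lin = 2 * 6.502e-7 / 4.368e-17 = 2.977e10
SNR_dB = 10*log10(2.977e10) = 104.7 dB

104.7 dB


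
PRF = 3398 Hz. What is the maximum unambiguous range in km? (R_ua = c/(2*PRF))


R_ua = 3e8 / (2 * 3398) = 44143.6 m = 44.1 km

44.1 km


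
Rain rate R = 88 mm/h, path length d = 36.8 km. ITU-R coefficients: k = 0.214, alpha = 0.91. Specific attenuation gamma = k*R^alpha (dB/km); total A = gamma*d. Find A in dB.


gamma = 0.214 * 88^0.91 = 12.586153 dB/km
A = 12.586153 * 36.8 = 463.17 dB

463.17 dB


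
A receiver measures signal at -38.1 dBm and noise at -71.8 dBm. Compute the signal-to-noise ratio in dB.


SNR = -38.1 - (-71.8) = 33.7 dB

33.7 dB


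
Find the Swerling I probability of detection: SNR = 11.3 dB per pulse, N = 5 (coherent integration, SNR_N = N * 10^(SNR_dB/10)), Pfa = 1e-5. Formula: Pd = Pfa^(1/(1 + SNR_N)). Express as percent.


SNR_lin = 10^(11.3/10) = 13.48963
SNR_N = 5 * 13.48963 = 67.44815
1/(1 + SNR_N) = 1/68.44815 = 0.0146096
Pd = (1e-5)^0.0146096 = 0.84519
Pd = 84.5%

84.5%


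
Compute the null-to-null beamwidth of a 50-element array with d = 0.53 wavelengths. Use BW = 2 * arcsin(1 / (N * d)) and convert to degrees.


1/(N*d) = 1/(50*0.53) = 0.037736
BW = 2*arcsin(0.037736) = 4.3 degrees

4.3 degrees


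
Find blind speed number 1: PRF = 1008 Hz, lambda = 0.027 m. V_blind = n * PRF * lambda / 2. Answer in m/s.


V_blind = 1 * 1008 * 0.027 / 2 = 13.6 m/s

13.6 m/s


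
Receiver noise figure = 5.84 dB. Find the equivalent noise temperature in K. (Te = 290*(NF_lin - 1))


NF_lin = 10^(5.84/10) = 3.837072
Te = 290 * (3.837072 - 1) = 822.8 K

822.8 K


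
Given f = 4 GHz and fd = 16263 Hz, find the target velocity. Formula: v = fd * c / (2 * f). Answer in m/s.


v = 16263 * 3e8 / (2 * 4000000000.0) = 609.9 m/s

609.9 m/s


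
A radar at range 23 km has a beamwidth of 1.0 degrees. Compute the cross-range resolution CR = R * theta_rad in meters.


BW_rad = 0.017453293
CR = 23000 * 0.017453293 = 401.4 m

401.4 m


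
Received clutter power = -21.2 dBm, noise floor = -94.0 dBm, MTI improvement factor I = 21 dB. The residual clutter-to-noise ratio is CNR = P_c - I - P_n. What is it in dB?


CNR = -21.2 - 21 - (-94.0) = 51.8 dB

51.8 dB


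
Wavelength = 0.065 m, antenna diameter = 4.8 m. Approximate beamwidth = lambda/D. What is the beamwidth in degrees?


BW_rad = 0.065 / 4.8 = 0.013542
BW_deg = 0.78 degrees

0.78 degrees


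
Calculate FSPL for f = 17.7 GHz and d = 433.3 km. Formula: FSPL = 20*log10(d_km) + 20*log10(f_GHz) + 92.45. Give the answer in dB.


20*log10(433.3) = 52.74
20*log10(17.7) = 24.96
FSPL = 170.1 dB

170.1 dB


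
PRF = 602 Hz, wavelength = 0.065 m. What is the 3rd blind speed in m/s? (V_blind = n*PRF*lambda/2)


V_blind = 3 * 602 * 0.065 / 2 = 58.7 m/s

58.7 m/s


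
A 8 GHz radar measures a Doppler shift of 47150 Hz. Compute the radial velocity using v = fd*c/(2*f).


v = 47150 * 3e8 / (2 * 8000000000.0) = 884.1 m/s

884.1 m/s


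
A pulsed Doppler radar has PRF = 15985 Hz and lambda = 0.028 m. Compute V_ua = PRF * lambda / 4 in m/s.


V_ua = 15985 * 0.028 / 4 = 111.9 m/s

111.9 m/s


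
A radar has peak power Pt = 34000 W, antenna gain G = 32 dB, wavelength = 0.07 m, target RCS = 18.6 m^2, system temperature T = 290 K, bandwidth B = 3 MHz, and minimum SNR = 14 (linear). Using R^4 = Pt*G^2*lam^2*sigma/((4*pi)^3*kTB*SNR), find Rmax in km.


G_lin = 10^(32/10) = 1584.893192
R^4 = 34000 * 1584.893192^2 * 0.07^2 * 18.6 / ((4*pi)^3 * 1.38e-23 * 290 * 3000000.0 * 14)
R^4 = 2.33363e19 m^4
R_max = (2.33363e19)^(1/4) = 69503.7 m = 69.5 km

69.5 km
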